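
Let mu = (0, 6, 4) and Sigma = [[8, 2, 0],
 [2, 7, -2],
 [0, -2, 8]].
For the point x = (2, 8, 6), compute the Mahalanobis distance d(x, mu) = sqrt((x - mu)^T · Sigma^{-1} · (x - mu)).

Step 1 — centre the observation: (x - mu) = (2, 2, 2).

Step 2 — invert Sigma (cofactor / det for 3×3, or solve directly):
  Sigma^{-1} = [[0.1354, -0.0417, -0.0104],
 [-0.0417, 0.1667, 0.0417],
 [-0.0104, 0.0417, 0.1354]].

Step 3 — form the quadratic (x - mu)^T · Sigma^{-1} · (x - mu):
  Sigma^{-1} · (x - mu) = (0.1667, 0.3333, 0.3333).
  (x - mu)^T · [Sigma^{-1} · (x - mu)] = (2)·(0.1667) + (2)·(0.3333) + (2)·(0.3333) = 1.6667.

Step 4 — take square root: d = √(1.6667) ≈ 1.291.

d(x, mu) = √(1.6667) ≈ 1.291


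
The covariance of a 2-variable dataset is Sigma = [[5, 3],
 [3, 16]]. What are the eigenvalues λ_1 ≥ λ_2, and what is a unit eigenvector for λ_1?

Step 1 — characteristic polynomial of 2×2 Sigma:
  det(Sigma - λI) = λ² - trace · λ + det = 0.
  trace = 5 + 16 = 21, det = 5·16 - (3)² = 71.
Step 2 — discriminant:
  Δ = trace² - 4·det = 441 - 284 = 157.
Step 3 — eigenvalues:
  λ = (trace ± √Δ)/2 = (21 ± 12.53)/2,
  λ_1 = 16.765,  λ_2 = 4.235.

Step 4 — unit eigenvector for λ_1: solve (Sigma - λ_1 I)v = 0. First row:
  (5 - 16.765)·v_x + (3)·v_y = 0, i.e. (-11.765)·v_x + (3)·v_y = 0,
  so v ∝ (b, λ_1 - a) = (3, 11.765) = u.
  ||u|| = √((3)² + (11.765)²) = √(147.4148) ≈ 12.1414,
  v_1 = u/||u|| ≈ (0.2471, 0.969) (||v_1|| = 1).

λ_1 = 16.765,  λ_2 = 4.235;  v_1 ≈ (0.2471, 0.969)


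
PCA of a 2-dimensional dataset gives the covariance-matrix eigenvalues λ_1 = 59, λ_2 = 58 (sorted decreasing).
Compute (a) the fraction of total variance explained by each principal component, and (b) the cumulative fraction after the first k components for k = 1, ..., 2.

Step 1 — total variance = trace(Sigma) = Σ λ_i = 59 + 58 = 117.

Step 2 — fraction explained by component i = λ_i / Σ λ:
  PC1: 59/117 = 0.5043
  PC2: 58/117 = 0.4957

Step 3 — cumulative fraction after k components = (λ_1 + ... + λ_k) / Σ λ:
  k = 1: 59/117 = 0.5043
  k = 2: (59 + 58)/117 = 117/117 = 1

Summary (fraction, with percent):

explained: PC1 0.5043 (50.43%), PC2 0.4957 (49.57%);  cumulative: 0.5043, 1


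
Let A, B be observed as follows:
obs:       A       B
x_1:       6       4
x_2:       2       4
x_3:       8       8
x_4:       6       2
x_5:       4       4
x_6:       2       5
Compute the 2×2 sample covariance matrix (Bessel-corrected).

Step 1 — column means:
  mean(A) = (6 + 2 + 8 + 6 + 4 + 2) / 6 = 28/6 = 4.6667
  mean(B) = (4 + 4 + 8 + 2 + 4 + 5) / 6 = 27/6 = 4.5

Step 2 — sample covariance S[i,j] = (1/(n-1)) · Σ_k (x_{k,i} - mean_i) · (x_{k,j} - mean_j), with n-1 = 5.
  S[A,A] = ((1.3333)·(1.3333) + (-2.6667)·(-2.6667) + (3.3333)·(3.3333) + (1.3333)·(1.3333) + (-0.6667)·(-0.6667) + (-2.6667)·(-2.6667)) / 5 = 29.3333/5 = 5.8667
  S[A,B] = ((1.3333)·(-0.5) + (-2.6667)·(-0.5) + (3.3333)·(3.5) + (1.3333)·(-2.5) + (-0.6667)·(-0.5) + (-2.6667)·(0.5)) / 5 = 8/5 = 1.6
  S[B,B] = ((-0.5)·(-0.5) + (-0.5)·(-0.5) + (3.5)·(3.5) + (-2.5)·(-2.5) + (-0.5)·(-0.5) + (0.5)·(0.5)) / 5 = 19.5/5 = 3.9

S is symmetric (S[j,i] = S[i,j]). Assembling:

S = [[5.8667, 1.6],
 [1.6, 3.9]]


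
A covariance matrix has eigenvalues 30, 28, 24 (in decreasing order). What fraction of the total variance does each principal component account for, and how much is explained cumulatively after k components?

Step 1 — total variance = trace(Sigma) = Σ λ_i = 30 + 28 + 24 = 82.

Step 2 — fraction explained by component i = λ_i / Σ λ:
  PC1: 30/82 = 0.3659
  PC2: 28/82 = 0.3415
  PC3: 24/82 = 0.2927

Step 3 — cumulative fraction after k components = (λ_1 + ... + λ_k) / Σ λ:
  k = 1: 30/82 = 0.3659
  k = 2: (30 + 28)/82 = 58/82 = 0.7073
  k = 3: (30 + 28 + 24)/82 = 82/82 = 1

Summary (fraction, with percent):

explained: PC1 0.3659 (36.59%), PC2 0.3415 (34.15%), PC3 0.2927 (29.27%);  cumulative: 0.3659, 0.7073, 1


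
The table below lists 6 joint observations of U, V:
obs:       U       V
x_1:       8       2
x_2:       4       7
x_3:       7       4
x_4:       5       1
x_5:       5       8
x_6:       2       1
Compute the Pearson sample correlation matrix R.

Step 1 — column means:
  mean(U) = (8 + 4 + 7 + 5 + 5 + 2) / 6 = 31/6 = 5.1667
  mean(V) = (2 + 7 + 4 + 1 + 8 + 1) / 6 = 23/6 = 3.8333

Step 2 — sample variances and covariances s[i,j] = (1/(n-1)) · Σ_k (x_{k,i} - mean_i) · (x_{k,j} - mean_j), with n-1 = 5:
  s[U,U] = ((2.8333)·(2.8333) + (-1.1667)·(-1.1667) + (1.8333)·(1.8333) + (-0.1667)·(-0.1667) + (-0.1667)·(-0.1667) + (-3.1667)·(-3.1667)) / 5 = 22.8333/5 = 4.5667
  s[U,V] = ((2.8333)·(-1.8333) + (-1.1667)·(3.1667) + (1.8333)·(0.1667) + (-0.1667)·(-2.8333) + (-0.1667)·(4.1667) + (-3.1667)·(-2.8333)) / 5 = 0.1667/5 = 0.0333
  s[V,V] = ((-1.8333)·(-1.8333) + (3.1667)·(3.1667) + (0.1667)·(0.1667) + (-2.8333)·(-2.8333) + (4.1667)·(4.1667) + (-2.8333)·(-2.8333)) / 5 = 46.8333/5 = 9.3667
  Sample standard deviations s_i = √(s[i,i]):
  s(U) = √(4.5667) = 2.137
  s(V) = √(9.3667) = 3.0605

Step 3 — r_{ij} = s_{ij} / (s_i · s_j):
  r[U,U] = 1 (diagonal).
  r[U,V] = 0.0333 / (2.137 · 3.0605) = 0.0333 / 6.5402 = 0.0051
  r[V,V] = 1 (diagonal).

R is symmetric with unit diagonal. Assembling:

R = [[1, 0.0051],
 [0.0051, 1]]


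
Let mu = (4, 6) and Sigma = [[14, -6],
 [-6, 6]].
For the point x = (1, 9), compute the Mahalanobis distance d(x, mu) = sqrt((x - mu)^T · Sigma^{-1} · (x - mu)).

Step 1 — centre the observation: (x - mu) = (-3, 3).

Step 2 — invert Sigma. det(Sigma) = 14·6 - (-6)² = 48.
  Sigma^{-1} = (1/det) · [[d, -b], [-b, a]] = [[0.125, 0.125],
 [0.125, 0.2917]].

Step 3 — form the quadratic (x - mu)^T · Sigma^{-1} · (x - mu):
  Sigma^{-1} · (x - mu) = (0, 0.5).
  (x - mu)^T · [Sigma^{-1} · (x - mu)] = (-3)·(0) + (3)·(0.5) = 1.5.

Step 4 — take square root: d = √(1.5) ≈ 1.2247.

d(x, mu) = √(1.5) ≈ 1.2247


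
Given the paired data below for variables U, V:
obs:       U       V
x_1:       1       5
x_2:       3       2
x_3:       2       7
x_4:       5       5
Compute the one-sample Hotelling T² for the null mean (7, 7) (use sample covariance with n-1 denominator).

Step 1 — sample mean vector:
  mean(U) = (1 + 3 + 2 + 5) / 4 = 11/4 = 2.75
  mean(V) = (5 + 2 + 7 + 5) / 4 = 19/4 = 4.75
  x̄ = (2.75, 4.75),  deviation x̄ - mu_0 = (2.75, 4.75) - (7, 7) = (-4.25, -2.25).

Step 2 — sample covariance matrix, S[i,j] = (1/(n-1)) · Σ_k (x_{k,i} - mean_i) · (x_{k,j} - mean_j), divisor n-1 = 3:
  S[U,U] = ((-1.75)·(-1.75) + (0.25)·(0.25) + (-0.75)·(-0.75) + (2.25)·(2.25)) / 3 = 8.75/3 = 2.9167
  S[U,V] = ((-1.75)·(0.25) + (0.25)·(-2.75) + (-0.75)·(2.25) + (2.25)·(0.25)) / 3 = -2.25/3 = -0.75
  S[V,V] = ((0.25)·(0.25) + (-2.75)·(-2.75) + (2.25)·(2.25) + (0.25)·(0.25)) / 3 = 12.75/3 = 4.25
  S = [[2.9167, -0.75],
 [-0.75, 4.25]].

Step 3 — invert S. det(S) = 2.9167·4.25 - (-0.75)² = 11.8333.
  S^{-1} = (1/det) · [[d, -b], [-b, a]] = [[0.3592, 0.0634],
 [0.0634, 0.2465]].

Step 4 — quadratic form (x̄ - mu_0)^T · S^{-1} · (x̄ - mu_0):
  S^{-1} · (x̄ - mu_0) = (-1.669, -0.8239),
  (x̄ - mu_0)^T · [...] = (-4.25)·(-1.669) + (-2.25)·(-0.8239) = 8.9472.

Step 5 — scale by n: T² = 4 · 8.9472 = 35.7887.

T² ≈ 35.7887


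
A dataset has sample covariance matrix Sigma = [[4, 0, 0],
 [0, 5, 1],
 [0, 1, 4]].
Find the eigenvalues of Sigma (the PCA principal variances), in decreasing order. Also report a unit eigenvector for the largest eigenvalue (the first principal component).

Step 1 — characteristic polynomial p(λ) = det(λI - Sigma) = λ³ - tr·λ² + c_1·λ - det, where tr = trace, c_1 = sum of the principal 2×2 minors, det = det(Sigma):
  tr = 4 + 5 + 4 = 13,
  c_1 = (4·5 - (0)²) + (4·4 - (0)²) + (5·4 - (1)²) = 20 + 16 + 19 = 55,
  det = 4·(5·4 - (1)²) - (0)·((0)·4 - (1)·(0)) + (0)·((0)·(1) - 5·(0)) = 4·(19) - (0)·(0) + (0)·(0) = 76.
  So p(λ) = λ³ - 13λ² + 55λ - 76.
Step 2 — look for an integer root (rational root theorem: any rational root is an integer divisor of 76). Testing λ = 4:
  p(4) = 64 - 208 + 220 - 76 = 0  ✓
  Dividing out (λ - 4): p(λ) = (λ - 4)(λ² - 9λ + 19).
Step 3 — remaining eigenvalues from the quadratic λ² - 9λ + 19 = 0:
  Δ = 9² - 4·19 = 81 - 76 = 5,  λ = (9 ± √5)/2 = (9 ± 2.2361)/2 ≈ 5.618 or 3.382.
  Sorted: λ_1 = 5.618,  λ_2 = 4,  λ_3 = 3.382  (check: sum = 13 = tr ✓).

Step 4 — unit eigenvector for λ_1 ≈ 5.618: v spans the null space of (Sigma - λ_1 I), whose rows are
  r_1 = (-1.618, 0, 0),  r_2 = (0, -0.618, 1),  r_3 = (0, 1, -1.618).
  v is orthogonal to every row, so take v ∝ r_1 × r_2 = ((0)·(1) - (0)·(-0.618), (0)·(0) - (-1.618)·(1), (-1.618)·(-0.618) - (0)·(0)) ≈ (0, 1.618, 1).
  Let u = (0, 1.618, 1).
  ||u|| = √((0)² + (1.618)² + (1)²) = √(3.618) ≈ 1.9021,  v_1 = u/||u|| ≈ (0, 0.8507, 0.5257) (||v_1|| = 1).

λ_1 = 5.618,  λ_2 = 4,  λ_3 = 3.382;  v_1 ≈ (0, 0.8507, 0.5257)


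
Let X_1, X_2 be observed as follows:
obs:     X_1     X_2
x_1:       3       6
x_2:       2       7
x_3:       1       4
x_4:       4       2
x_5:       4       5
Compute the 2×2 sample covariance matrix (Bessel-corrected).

Step 1 — column means:
  mean(X_1) = (3 + 2 + 1 + 4 + 4) / 5 = 14/5 = 2.8
  mean(X_2) = (6 + 7 + 4 + 2 + 5) / 5 = 24/5 = 4.8

Step 2 — sample covariance S[i,j] = (1/(n-1)) · Σ_k (x_{k,i} - mean_i) · (x_{k,j} - mean_j), with n-1 = 4.
  S[X_1,X_1] = ((0.2)·(0.2) + (-0.8)·(-0.8) + (-1.8)·(-1.8) + (1.2)·(1.2) + (1.2)·(1.2)) / 4 = 6.8/4 = 1.7
  S[X_1,X_2] = ((0.2)·(1.2) + (-0.8)·(2.2) + (-1.8)·(-0.8) + (1.2)·(-2.8) + (1.2)·(0.2)) / 4 = -3.2/4 = -0.8
  S[X_2,X_2] = ((1.2)·(1.2) + (2.2)·(2.2) + (-0.8)·(-0.8) + (-2.8)·(-2.8) + (0.2)·(0.2)) / 4 = 14.8/4 = 3.7

S is symmetric (S[j,i] = S[i,j]). Assembling:

S = [[1.7, -0.8],
 [-0.8, 3.7]]


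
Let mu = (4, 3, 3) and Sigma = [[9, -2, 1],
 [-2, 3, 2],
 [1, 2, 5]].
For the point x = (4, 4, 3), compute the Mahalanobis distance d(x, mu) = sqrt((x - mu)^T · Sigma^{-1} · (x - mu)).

Step 1 — centre the observation: (x - mu) = (0, 1, 0).

Step 2 — invert Sigma (cofactor / det for 3×3, or solve directly):
  Sigma^{-1} = [[0.1618, 0.1765, -0.1029],
 [0.1765, 0.6471, -0.2941],
 [-0.1029, -0.2941, 0.3382]].

Step 3 — form the quadratic (x - mu)^T · Sigma^{-1} · (x - mu):
  Sigma^{-1} · (x - mu) = (0.1765, 0.6471, -0.2941).
  (x - mu)^T · [Sigma^{-1} · (x - mu)] = (0)·(0.1765) + (1)·(0.6471) + (0)·(-0.2941) = 0.6471.

Step 4 — take square root: d = √(0.6471) ≈ 0.8044.

d(x, mu) = √(0.6471) ≈ 0.8044


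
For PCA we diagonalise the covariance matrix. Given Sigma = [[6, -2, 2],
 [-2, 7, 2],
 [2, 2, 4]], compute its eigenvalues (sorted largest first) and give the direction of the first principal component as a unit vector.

Step 1 — characteristic polynomial p(λ) = det(λI - Sigma) = λ³ - tr·λ² + c_1·λ - det, where tr = trace, c_1 = sum of the principal 2×2 minors, det = det(Sigma):
  tr = 6 + 7 + 4 = 17,
  c_1 = (6·7 - (-2)²) + (6·4 - (2)²) + (7·4 - (2)²) = 38 + 20 + 24 = 82,
  det = 6·(7·4 - (2)²) - (-2)·((-2)·4 - (2)·(2)) + (2)·((-2)·(2) - 7·(2)) = 6·(24) - (-2)·(-12) + (2)·(-18) = 84.
  So p(λ) = λ³ - 17λ² + 82λ - 84.
Step 2 — look for an integer root (rational root theorem: any rational root is an integer divisor of 84). Testing λ = 7:
  p(7) = 343 - 833 + 574 - 84 = 0  ✓
  Dividing out (λ - 7): p(λ) = (λ - 7)(λ² - 10λ + 12).
Step 3 — remaining eigenvalues from the quadratic λ² - 10λ + 12 = 0:
  Δ = 10² - 4·12 = 100 - 48 = 52,  λ = (10 ± √52)/2 = (10 ± 7.2111)/2 ≈ 8.6056 or 1.3944.
  Sorted: λ_1 = 8.6056,  λ_2 = 7,  λ_3 = 1.3944  (check: sum = 17 = tr ✓).

Step 4 — unit eigenvector for λ_1 ≈ 8.6056: v spans the null space of (Sigma - λ_1 I), whose rows are
  r_1 = (-2.6056, -2, 2),  r_2 = (-2, -1.6056, 2),  r_3 = (2, 2, -4.6056).
  v is orthogonal to every row, so take v ∝ r_1 × r_2 = ((-2)·(2) - (2)·(-1.6056), (2)·(-2) - (-2.6056)·(2), (-2.6056)·(-1.6056) - (-2)·(-2)) ≈ (-0.7889, 1.2111, 0.1833).
  Rescale (multiply by -1 so the first nonzero entry is positive): u = (0.7889, -1.2111, -0.1833).
  ||u|| = √((0.7889)² + (-1.2111)² + (-0.1833)²) = √(2.1227) ≈ 1.457,  v_1 = u/||u|| ≈ (0.5415, -0.8313, -0.1258) (||v_1|| = 1).

λ_1 = 8.6056,  λ_2 = 7,  λ_3 = 1.3944;  v_1 ≈ (0.5415, -0.8313, -0.1258)


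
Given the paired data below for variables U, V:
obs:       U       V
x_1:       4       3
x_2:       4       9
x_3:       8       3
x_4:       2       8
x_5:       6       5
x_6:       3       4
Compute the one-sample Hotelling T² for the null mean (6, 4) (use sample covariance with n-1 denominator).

Step 1 — sample mean vector:
  mean(U) = (4 + 4 + 8 + 2 + 6 + 3) / 6 = 27/6 = 4.5
  mean(V) = (3 + 9 + 3 + 8 + 5 + 4) / 6 = 32/6 = 5.3333
  x̄ = (4.5, 5.3333),  deviation x̄ - mu_0 = (4.5, 5.3333) - (6, 4) = (-1.5, 1.3333).

Step 2 — sample covariance matrix, S[i,j] = (1/(n-1)) · Σ_k (x_{k,i} - mean_i) · (x_{k,j} - mean_j), divisor n-1 = 5:
  S[U,U] = ((-0.5)·(-0.5) + (-0.5)·(-0.5) + (3.5)·(3.5) + (-2.5)·(-2.5) + (1.5)·(1.5) + (-1.5)·(-1.5)) / 5 = 23.5/5 = 4.7
  S[U,V] = ((-0.5)·(-2.3333) + (-0.5)·(3.6667) + (3.5)·(-2.3333) + (-2.5)·(2.6667) + (1.5)·(-0.3333) + (-1.5)·(-1.3333)) / 5 = -14/5 = -2.8
  S[V,V] = ((-2.3333)·(-2.3333) + (3.6667)·(3.6667) + (-2.3333)·(-2.3333) + (2.6667)·(2.6667) + (-0.3333)·(-0.3333) + (-1.3333)·(-1.3333)) / 5 = 33.3333/5 = 6.6667
  S = [[4.7, -2.8],
 [-2.8, 6.6667]].

Step 3 — invert S. det(S) = 4.7·6.6667 - (-2.8)² = 23.4933.
  S^{-1} = (1/det) · [[d, -b], [-b, a]] = [[0.2838, 0.1192],
 [0.1192, 0.2001]].

Step 4 — quadratic form (x̄ - mu_0)^T · S^{-1} · (x̄ - mu_0):
  S^{-1} · (x̄ - mu_0) = (-0.2667, 0.088),
  (x̄ - mu_0)^T · [...] = (-1.5)·(-0.2667) + (1.3333)·(0.088) = 0.5174.

Step 5 — scale by n: T² = 6 · 0.5174 = 3.1044.

T² ≈ 3.1044


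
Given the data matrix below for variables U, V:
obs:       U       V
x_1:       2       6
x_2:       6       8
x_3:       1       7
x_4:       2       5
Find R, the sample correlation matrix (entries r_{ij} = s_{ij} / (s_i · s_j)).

Step 1 — column means:
  mean(U) = (2 + 6 + 1 + 2) / 4 = 11/4 = 2.75
  mean(V) = (6 + 8 + 7 + 5) / 4 = 26/4 = 6.5

Step 2 — sample variances and covariances s[i,j] = (1/(n-1)) · Σ_k (x_{k,i} - mean_i) · (x_{k,j} - mean_j), with n-1 = 3:
  s[U,U] = ((-0.75)·(-0.75) + (3.25)·(3.25) + (-1.75)·(-1.75) + (-0.75)·(-0.75)) / 3 = 14.75/3 = 4.9167
  s[U,V] = ((-0.75)·(-0.5) + (3.25)·(1.5) + (-1.75)·(0.5) + (-0.75)·(-1.5)) / 3 = 5.5/3 = 1.8333
  s[V,V] = ((-0.5)·(-0.5) + (1.5)·(1.5) + (0.5)·(0.5) + (-1.5)·(-1.5)) / 3 = 5/3 = 1.6667
  Sample standard deviations s_i = √(s[i,i]):
  s(U) = √(4.9167) = 2.2174
  s(V) = √(1.6667) = 1.291

Step 3 — r_{ij} = s_{ij} / (s_i · s_j):
  r[U,U] = 1 (diagonal).
  r[U,V] = 1.8333 / (2.2174 · 1.291) = 1.8333 / 2.8626 = 0.6404
  r[V,V] = 1 (diagonal).

R is symmetric with unit diagonal. Assembling:

R = [[1, 0.6404],
 [0.6404, 1]]


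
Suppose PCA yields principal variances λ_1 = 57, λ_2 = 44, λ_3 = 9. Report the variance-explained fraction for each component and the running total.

Step 1 — total variance = trace(Sigma) = Σ λ_i = 57 + 44 + 9 = 110.

Step 2 — fraction explained by component i = λ_i / Σ λ:
  PC1: 57/110 = 0.5182
  PC2: 44/110 = 0.4
  PC3: 9/110 = 0.0818

Step 3 — cumulative fraction after k components = (λ_1 + ... + λ_k) / Σ λ:
  k = 1: 57/110 = 0.5182
  k = 2: (57 + 44)/110 = 101/110 = 0.9182
  k = 3: (57 + 44 + 9)/110 = 110/110 = 1

Summary (fraction, with percent):

explained: PC1 0.5182 (51.82%), PC2 0.4 (40%), PC3 0.0818 (8.18%);  cumulative: 0.5182, 0.9182, 1


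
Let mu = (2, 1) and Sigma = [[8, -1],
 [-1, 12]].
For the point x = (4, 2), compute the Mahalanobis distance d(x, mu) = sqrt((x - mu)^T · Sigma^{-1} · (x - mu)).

Step 1 — centre the observation: (x - mu) = (2, 1).

Step 2 — invert Sigma. det(Sigma) = 8·12 - (-1)² = 95.
  Sigma^{-1} = (1/det) · [[d, -b], [-b, a]] = [[0.1263, 0.0105],
 [0.0105, 0.0842]].

Step 3 — form the quadratic (x - mu)^T · Sigma^{-1} · (x - mu):
  Sigma^{-1} · (x - mu) = (0.2632, 0.1053).
  (x - mu)^T · [Sigma^{-1} · (x - mu)] = (2)·(0.2632) + (1)·(0.1053) = 0.6316.

Step 4 — take square root: d = √(0.6316) ≈ 0.7947.

d(x, mu) = √(0.6316) ≈ 0.7947


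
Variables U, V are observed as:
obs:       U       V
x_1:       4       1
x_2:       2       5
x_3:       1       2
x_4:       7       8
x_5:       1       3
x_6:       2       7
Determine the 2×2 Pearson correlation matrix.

Step 1 — column means:
  mean(U) = (4 + 2 + 1 + 7 + 1 + 2) / 6 = 17/6 = 2.8333
  mean(V) = (1 + 5 + 2 + 8 + 3 + 7) / 6 = 26/6 = 4.3333

Step 2 — sample variances and covariances s[i,j] = (1/(n-1)) · Σ_k (x_{k,i} - mean_i) · (x_{k,j} - mean_j), with n-1 = 5:
  s[U,U] = ((1.1667)·(1.1667) + (-0.8333)·(-0.8333) + (-1.8333)·(-1.8333) + (4.1667)·(4.1667) + (-1.8333)·(-1.8333) + (-0.8333)·(-0.8333)) / 5 = 26.8333/5 = 5.3667
  s[U,V] = ((1.1667)·(-3.3333) + (-0.8333)·(0.6667) + (-1.8333)·(-2.3333) + (4.1667)·(3.6667) + (-1.8333)·(-1.3333) + (-0.8333)·(2.6667)) / 5 = 15.3333/5 = 3.0667
  s[V,V] = ((-3.3333)·(-3.3333) + (0.6667)·(0.6667) + (-2.3333)·(-2.3333) + (3.6667)·(3.6667) + (-1.3333)·(-1.3333) + (2.6667)·(2.6667)) / 5 = 39.3333/5 = 7.8667
  Sample standard deviations s_i = √(s[i,i]):
  s(U) = √(5.3667) = 2.3166
  s(V) = √(7.8667) = 2.8048

Step 3 — r_{ij} = s_{ij} / (s_i · s_j):
  r[U,U] = 1 (diagonal).
  r[U,V] = 3.0667 / (2.3166 · 2.8048) = 3.0667 / 6.4975 = 0.472
  r[V,V] = 1 (diagonal).

R is symmetric with unit diagonal. Assembling:

R = [[1, 0.472],
 [0.472, 1]]


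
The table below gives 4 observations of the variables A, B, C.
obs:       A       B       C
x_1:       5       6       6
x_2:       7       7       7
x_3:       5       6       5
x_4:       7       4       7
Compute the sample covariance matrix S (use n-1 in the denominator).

Step 1 — column means:
  mean(A) = (5 + 7 + 5 + 7) / 4 = 24/4 = 6
  mean(B) = (6 + 7 + 6 + 4) / 4 = 23/4 = 5.75
  mean(C) = (6 + 7 + 5 + 7) / 4 = 25/4 = 6.25

Step 2 — sample covariance S[i,j] = (1/(n-1)) · Σ_k (x_{k,i} - mean_i) · (x_{k,j} - mean_j), with n-1 = 3.
  S[A,A] = ((-1)·(-1) + (1)·(1) + (-1)·(-1) + (1)·(1)) / 3 = 4/3 = 1.3333
  S[A,B] = ((-1)·(0.25) + (1)·(1.25) + (-1)·(0.25) + (1)·(-1.75)) / 3 = -1/3 = -0.3333
  S[A,C] = ((-1)·(-0.25) + (1)·(0.75) + (-1)·(-1.25) + (1)·(0.75)) / 3 = 3/3 = 1
  S[B,B] = ((0.25)·(0.25) + (1.25)·(1.25) + (0.25)·(0.25) + (-1.75)·(-1.75)) / 3 = 4.75/3 = 1.5833
  S[B,C] = ((0.25)·(-0.25) + (1.25)·(0.75) + (0.25)·(-1.25) + (-1.75)·(0.75)) / 3 = -0.75/3 = -0.25
  S[C,C] = ((-0.25)·(-0.25) + (0.75)·(0.75) + (-1.25)·(-1.25) + (0.75)·(0.75)) / 3 = 2.75/3 = 0.9167

S is symmetric (S[j,i] = S[i,j]). Assembling:

S = [[1.3333, -0.3333, 1],
 [-0.3333, 1.5833, -0.25],
 [1, -0.25, 0.9167]]


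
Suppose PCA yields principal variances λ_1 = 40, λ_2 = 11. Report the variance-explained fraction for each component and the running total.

Step 1 — total variance = trace(Sigma) = Σ λ_i = 40 + 11 = 51.

Step 2 — fraction explained by component i = λ_i / Σ λ:
  PC1: 40/51 = 0.7843
  PC2: 11/51 = 0.2157

Step 3 — cumulative fraction after k components = (λ_1 + ... + λ_k) / Σ λ:
  k = 1: 40/51 = 0.7843
  k = 2: (40 + 11)/51 = 51/51 = 1

Summary (fraction, with percent):

explained: PC1 0.7843 (78.43%), PC2 0.2157 (21.57%);  cumulative: 0.7843, 1


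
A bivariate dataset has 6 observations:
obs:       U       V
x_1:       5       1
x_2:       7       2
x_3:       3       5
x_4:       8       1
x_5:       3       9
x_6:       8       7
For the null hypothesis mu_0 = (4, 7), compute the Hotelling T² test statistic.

Step 1 — sample mean vector:
  mean(U) = (5 + 7 + 3 + 8 + 3 + 8) / 6 = 34/6 = 5.6667
  mean(V) = (1 + 2 + 5 + 1 + 9 + 7) / 6 = 25/6 = 4.1667
  x̄ = (5.6667, 4.1667),  deviation x̄ - mu_0 = (5.6667, 4.1667) - (4, 7) = (1.6667, -2.8333).

Step 2 — sample covariance matrix, S[i,j] = (1/(n-1)) · Σ_k (x_{k,i} - mean_i) · (x_{k,j} - mean_j), divisor n-1 = 5:
  S[U,U] = ((-0.6667)·(-0.6667) + (1.3333)·(1.3333) + (-2.6667)·(-2.6667) + (2.3333)·(2.3333) + (-2.6667)·(-2.6667) + (2.3333)·(2.3333)) / 5 = 27.3333/5 = 5.4667
  S[U,V] = ((-0.6667)·(-3.1667) + (1.3333)·(-2.1667) + (-2.6667)·(0.8333) + (2.3333)·(-3.1667) + (-2.6667)·(4.8333) + (2.3333)·(2.8333)) / 5 = -16.6667/5 = -3.3333
  S[V,V] = ((-3.1667)·(-3.1667) + (-2.1667)·(-2.1667) + (0.8333)·(0.8333) + (-3.1667)·(-3.1667) + (4.8333)·(4.8333) + (2.8333)·(2.8333)) / 5 = 56.8333/5 = 11.3667
  S = [[5.4667, -3.3333],
 [-3.3333, 11.3667]].

Step 3 — invert S. det(S) = 5.4667·11.3667 - (-3.3333)² = 51.0267.
  S^{-1} = (1/det) · [[d, -b], [-b, a]] = [[0.2228, 0.0653],
 [0.0653, 0.1071]].

Step 4 — quadratic form (x̄ - mu_0)^T · S^{-1} · (x̄ - mu_0):
  S^{-1} · (x̄ - mu_0) = (0.1862, -0.1947),
  (x̄ - mu_0)^T · [...] = (1.6667)·(0.1862) + (-2.8333)·(-0.1947) = 0.8619.

Step 5 — scale by n: T² = 6 · 0.8619 = 5.1712.

T² ≈ 5.1712


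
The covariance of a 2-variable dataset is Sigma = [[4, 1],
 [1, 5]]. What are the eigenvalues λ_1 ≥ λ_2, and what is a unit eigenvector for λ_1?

Step 1 — characteristic polynomial of 2×2 Sigma:
  det(Sigma - λI) = λ² - trace · λ + det = 0.
  trace = 4 + 5 = 9, det = 4·5 - (1)² = 19.
Step 2 — discriminant:
  Δ = trace² - 4·det = 81 - 76 = 5.
Step 3 — eigenvalues:
  λ = (trace ± √Δ)/2 = (9 ± 2.2361)/2,
  λ_1 = 5.618,  λ_2 = 3.382.

Step 4 — unit eigenvector for λ_1: solve (Sigma - λ_1 I)v = 0. First row:
  (4 - 5.618)·v_x + (1)·v_y = 0, i.e. (-1.618)·v_x + (1)·v_y = 0,
  so v ∝ (b, λ_1 - a) = (1, 1.618) = u.
  ||u|| = √((1)² + (1.618)²) = √(3.618) ≈ 1.9021,
  v_1 = u/||u|| ≈ (0.5257, 0.8507) (||v_1|| = 1).

λ_1 = 5.618,  λ_2 = 3.382;  v_1 ≈ (0.5257, 0.8507)


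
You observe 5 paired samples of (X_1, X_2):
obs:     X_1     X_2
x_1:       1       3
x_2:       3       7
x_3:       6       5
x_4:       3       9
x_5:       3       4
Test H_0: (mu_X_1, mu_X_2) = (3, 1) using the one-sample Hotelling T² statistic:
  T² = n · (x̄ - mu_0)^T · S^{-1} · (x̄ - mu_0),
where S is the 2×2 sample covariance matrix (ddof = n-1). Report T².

Step 1 — sample mean vector:
  mean(X_1) = (1 + 3 + 6 + 3 + 3) / 5 = 16/5 = 3.2
  mean(X_2) = (3 + 7 + 5 + 9 + 4) / 5 = 28/5 = 5.6
  x̄ = (3.2, 5.6),  deviation x̄ - mu_0 = (3.2, 5.6) - (3, 1) = (0.2, 4.6).

Step 2 — sample covariance matrix, S[i,j] = (1/(n-1)) · Σ_k (x_{k,i} - mean_i) · (x_{k,j} - mean_j), divisor n-1 = 4:
  S[X_1,X_1] = ((-2.2)·(-2.2) + (-0.2)·(-0.2) + (2.8)·(2.8) + (-0.2)·(-0.2) + (-0.2)·(-0.2)) / 4 = 12.8/4 = 3.2
  S[X_1,X_2] = ((-2.2)·(-2.6) + (-0.2)·(1.4) + (2.8)·(-0.6) + (-0.2)·(3.4) + (-0.2)·(-1.6)) / 4 = 3.4/4 = 0.85
  S[X_2,X_2] = ((-2.6)·(-2.6) + (1.4)·(1.4) + (-0.6)·(-0.6) + (3.4)·(3.4) + (-1.6)·(-1.6)) / 4 = 23.2/4 = 5.8
  S = [[3.2, 0.85],
 [0.85, 5.8]].

Step 3 — invert S. det(S) = 3.2·5.8 - (0.85)² = 17.8375.
  S^{-1} = (1/det) · [[d, -b], [-b, a]] = [[0.3252, -0.0477],
 [-0.0477, 0.1794]].

Step 4 — quadratic form (x̄ - mu_0)^T · S^{-1} · (x̄ - mu_0):
  S^{-1} · (x̄ - mu_0) = (-0.1542, 0.8157),
  (x̄ - mu_0)^T · [...] = (0.2)·(-0.1542) + (4.6)·(0.8157) = 3.7214.

Step 5 — scale by n: T² = 5 · 3.7214 = 18.6069.

T² ≈ 18.6069


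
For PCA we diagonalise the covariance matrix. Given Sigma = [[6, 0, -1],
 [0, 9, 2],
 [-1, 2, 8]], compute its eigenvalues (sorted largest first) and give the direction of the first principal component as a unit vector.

Step 1 — characteristic polynomial p(λ) = det(λI - Sigma) = λ³ - tr·λ² + c_1·λ - det, where tr = trace, c_1 = sum of the principal 2×2 minors, det = det(Sigma):
  tr = 6 + 9 + 8 = 23,
  c_1 = (6·9 - (0)²) + (6·8 - (-1)²) + (9·8 - (2)²) = 54 + 47 + 68 = 169,
  det = 6·(9·8 - (2)²) - (0)·((0)·8 - (2)·(-1)) + (-1)·((0)·(2) - 9·(-1)) = 6·(68) - (0)·(2) + (-1)·(9) = 399.
  So p(λ) = λ³ - 23λ² + 169λ - 399.
Step 2 — look for an integer root (rational root theorem: any rational root is an integer divisor of 399). Testing λ = 7:
  p(7) = 343 - 1127 + 1183 - 399 = 0  ✓
  Dividing out (λ - 7): p(λ) = (λ - 7)(λ² - 16λ + 57).
Step 3 — remaining eigenvalues from the quadratic λ² - 16λ + 57 = 0:
  Δ = 16² - 4·57 = 256 - 228 = 28,  λ = (16 ± √28)/2 = (16 ± 5.2915)/2 ≈ 10.6458 or 5.3542.
  Sorted: λ_1 = 10.6458,  λ_2 = 7,  λ_3 = 5.3542  (check: sum = 23 = tr ✓).

Step 4 — unit eigenvector for λ_1 ≈ 10.6458: v spans the null space of (Sigma - λ_1 I), whose rows are
  r_1 = (-4.6458, 0, -1),  r_2 = (0, -1.6458, 2),  r_3 = (-1, 2, -2.6458).
  v is orthogonal to every row, so take v ∝ r_1 × r_2 = ((0)·(2) - (-1)·(-1.6458), (-1)·(0) - (-4.6458)·(2), (-4.6458)·(-1.6458) - (0)·(0)) ≈ (-1.6458, 9.2915, 7.6458).
  Rescale (multiply by -1 so the first nonzero entry is positive): u = (1.6458, -9.2915, -7.6458).
  ||u|| = √((1.6458)² + (-9.2915)² + (-7.6458)²) = √(147.498) ≈ 12.1449,  v_1 = u/||u|| ≈ (0.1355, -0.7651, -0.6295) (||v_1|| = 1).

λ_1 = 10.6458,  λ_2 = 7,  λ_3 = 5.3542;  v_1 ≈ (0.1355, -0.7651, -0.6295)


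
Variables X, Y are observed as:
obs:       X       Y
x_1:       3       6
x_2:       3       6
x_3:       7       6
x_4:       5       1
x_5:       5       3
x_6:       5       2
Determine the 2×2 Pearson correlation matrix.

Step 1 — column means:
  mean(X) = (3 + 3 + 7 + 5 + 5 + 5) / 6 = 28/6 = 4.6667
  mean(Y) = (6 + 6 + 6 + 1 + 3 + 2) / 6 = 24/6 = 4

Step 2 — sample variances and covariances s[i,j] = (1/(n-1)) · Σ_k (x_{k,i} - mean_i) · (x_{k,j} - mean_j), with n-1 = 5:
  s[X,X] = ((-1.6667)·(-1.6667) + (-1.6667)·(-1.6667) + (2.3333)·(2.3333) + (0.3333)·(0.3333) + (0.3333)·(0.3333) + (0.3333)·(0.3333)) / 5 = 11.3333/5 = 2.2667
  s[X,Y] = ((-1.6667)·(2) + (-1.6667)·(2) + (2.3333)·(2) + (0.3333)·(-3) + (0.3333)·(-1) + (0.3333)·(-2)) / 5 = -4/5 = -0.8
  s[Y,Y] = ((2)·(2) + (2)·(2) + (2)·(2) + (-3)·(-3) + (-1)·(-1) + (-2)·(-2)) / 5 = 26/5 = 5.2
  Sample standard deviations s_i = √(s[i,i]):
  s(X) = √(2.2667) = 1.5055
  s(Y) = √(5.2) = 2.2804

Step 3 — r_{ij} = s_{ij} / (s_i · s_j):
  r[X,X] = 1 (diagonal).
  r[X,Y] = -0.8 / (1.5055 · 2.2804) = -0.8 / 3.4332 = -0.233
  r[Y,Y] = 1 (diagonal).

R is symmetric with unit diagonal. Assembling:

R = [[1, -0.233],
 [-0.233, 1]]


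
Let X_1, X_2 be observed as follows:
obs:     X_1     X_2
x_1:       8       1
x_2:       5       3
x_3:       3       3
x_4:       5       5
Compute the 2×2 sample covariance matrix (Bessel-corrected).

Step 1 — column means:
  mean(X_1) = (8 + 5 + 3 + 5) / 4 = 21/4 = 5.25
  mean(X_2) = (1 + 3 + 3 + 5) / 4 = 12/4 = 3

Step 2 — sample covariance S[i,j] = (1/(n-1)) · Σ_k (x_{k,i} - mean_i) · (x_{k,j} - mean_j), with n-1 = 3.
  S[X_1,X_1] = ((2.75)·(2.75) + (-0.25)·(-0.25) + (-2.25)·(-2.25) + (-0.25)·(-0.25)) / 3 = 12.75/3 = 4.25
  S[X_1,X_2] = ((2.75)·(-2) + (-0.25)·(0) + (-2.25)·(0) + (-0.25)·(2)) / 3 = -6/3 = -2
  S[X_2,X_2] = ((-2)·(-2) + (0)·(0) + (0)·(0) + (2)·(2)) / 3 = 8/3 = 2.6667

S is symmetric (S[j,i] = S[i,j]). Assembling:

S = [[4.25, -2],
 [-2, 2.6667]]


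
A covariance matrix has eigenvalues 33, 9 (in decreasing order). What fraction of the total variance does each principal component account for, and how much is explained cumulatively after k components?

Step 1 — total variance = trace(Sigma) = Σ λ_i = 33 + 9 = 42.

Step 2 — fraction explained by component i = λ_i / Σ λ:
  PC1: 33/42 = 0.7857
  PC2: 9/42 = 0.2143

Step 3 — cumulative fraction after k components = (λ_1 + ... + λ_k) / Σ λ:
  k = 1: 33/42 = 0.7857
  k = 2: (33 + 9)/42 = 42/42 = 1

Summary (fraction, with percent):

explained: PC1 0.7857 (78.57%), PC2 0.2143 (21.43%);  cumulative: 0.7857, 1


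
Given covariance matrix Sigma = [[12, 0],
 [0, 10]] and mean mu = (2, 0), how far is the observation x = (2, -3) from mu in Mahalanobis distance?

Step 1 — centre the observation: (x - mu) = (0, -3).

Step 2 — invert Sigma. det(Sigma) = 12·10 - (0)² = 120.
  Sigma^{-1} = (1/det) · [[d, -b], [-b, a]] = [[0.0833, 0],
 [0, 0.1]].

Step 3 — form the quadratic (x - mu)^T · Sigma^{-1} · (x - mu):
  Sigma^{-1} · (x - mu) = (0, -0.3).
  (x - mu)^T · [Sigma^{-1} · (x - mu)] = (0)·(0) + (-3)·(-0.3) = 0.9.

Step 4 — take square root: d = √(0.9) ≈ 0.9487.

d(x, mu) = √(0.9) ≈ 0.9487


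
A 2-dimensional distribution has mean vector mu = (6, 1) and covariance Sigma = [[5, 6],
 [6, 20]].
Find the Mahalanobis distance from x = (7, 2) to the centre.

Step 1 — centre the observation: (x - mu) = (1, 1).

Step 2 — invert Sigma. det(Sigma) = 5·20 - (6)² = 64.
  Sigma^{-1} = (1/det) · [[d, -b], [-b, a]] = [[0.3125, -0.0938],
 [-0.0938, 0.0781]].

Step 3 — form the quadratic (x - mu)^T · Sigma^{-1} · (x - mu):
  Sigma^{-1} · (x - mu) = (0.2188, -0.0156).
  (x - mu)^T · [Sigma^{-1} · (x - mu)] = (1)·(0.2188) + (1)·(-0.0156) = 0.2031.

Step 4 — take square root: d = √(0.2031) ≈ 0.4507.

d(x, mu) = √(0.2031) ≈ 0.4507


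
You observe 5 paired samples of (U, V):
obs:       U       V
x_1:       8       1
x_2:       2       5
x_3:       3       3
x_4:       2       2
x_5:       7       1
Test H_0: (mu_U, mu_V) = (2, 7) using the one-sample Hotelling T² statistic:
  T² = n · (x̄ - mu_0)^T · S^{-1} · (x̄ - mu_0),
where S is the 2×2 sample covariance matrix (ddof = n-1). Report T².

Step 1 — sample mean vector:
  mean(U) = (8 + 2 + 3 + 2 + 7) / 5 = 22/5 = 4.4
  mean(V) = (1 + 5 + 3 + 2 + 1) / 5 = 12/5 = 2.4
  x̄ = (4.4, 2.4),  deviation x̄ - mu_0 = (4.4, 2.4) - (2, 7) = (2.4, -4.6).

Step 2 — sample covariance matrix, S[i,j] = (1/(n-1)) · Σ_k (x_{k,i} - mean_i) · (x_{k,j} - mean_j), divisor n-1 = 4:
  S[U,U] = ((3.6)·(3.6) + (-2.4)·(-2.4) + (-1.4)·(-1.4) + (-2.4)·(-2.4) + (2.6)·(2.6)) / 4 = 33.2/4 = 8.3
  S[U,V] = ((3.6)·(-1.4) + (-2.4)·(2.6) + (-1.4)·(0.6) + (-2.4)·(-0.4) + (2.6)·(-1.4)) / 4 = -14.8/4 = -3.7
  S[V,V] = ((-1.4)·(-1.4) + (2.6)·(2.6) + (0.6)·(0.6) + (-0.4)·(-0.4) + (-1.4)·(-1.4)) / 4 = 11.2/4 = 2.8
  S = [[8.3, -3.7],
 [-3.7, 2.8]].

Step 3 — invert S. det(S) = 8.3·2.8 - (-3.7)² = 9.55.
  S^{-1} = (1/det) · [[d, -b], [-b, a]] = [[0.2932, 0.3874],
 [0.3874, 0.8691]].

Step 4 — quadratic form (x̄ - mu_0)^T · S^{-1} · (x̄ - mu_0):
  S^{-1} · (x̄ - mu_0) = (-1.0785, -3.0681),
  (x̄ - mu_0)^T · [...] = (2.4)·(-1.0785) + (-4.6)·(-3.0681) = 11.5246.

Step 5 — scale by n: T² = 5 · 11.5246 = 57.623.

T² ≈ 57.623


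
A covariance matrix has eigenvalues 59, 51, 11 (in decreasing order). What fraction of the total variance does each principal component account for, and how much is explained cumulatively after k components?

Step 1 — total variance = trace(Sigma) = Σ λ_i = 59 + 51 + 11 = 121.

Step 2 — fraction explained by component i = λ_i / Σ λ:
  PC1: 59/121 = 0.4876
  PC2: 51/121 = 0.4215
  PC3: 11/121 = 0.0909

Step 3 — cumulative fraction after k components = (λ_1 + ... + λ_k) / Σ λ:
  k = 1: 59/121 = 0.4876
  k = 2: (59 + 51)/121 = 110/121 = 0.9091
  k = 3: (59 + 51 + 11)/121 = 121/121 = 1

Summary (fraction, with percent):

explained: PC1 0.4876 (48.76%), PC2 0.4215 (42.15%), PC3 0.0909 (9.09%);  cumulative: 0.4876, 0.9091, 1


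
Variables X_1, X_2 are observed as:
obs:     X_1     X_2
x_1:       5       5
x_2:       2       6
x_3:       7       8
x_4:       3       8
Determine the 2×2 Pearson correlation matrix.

Step 1 — column means:
  mean(X_1) = (5 + 2 + 7 + 3) / 4 = 17/4 = 4.25
  mean(X_2) = (5 + 6 + 8 + 8) / 4 = 27/4 = 6.75

Step 2 — sample variances and covariances s[i,j] = (1/(n-1)) · Σ_k (x_{k,i} - mean_i) · (x_{k,j} - mean_j), with n-1 = 3:
  s[X_1,X_1] = ((0.75)·(0.75) + (-2.25)·(-2.25) + (2.75)·(2.75) + (-1.25)·(-1.25)) / 3 = 14.75/3 = 4.9167
  s[X_1,X_2] = ((0.75)·(-1.75) + (-2.25)·(-0.75) + (2.75)·(1.25) + (-1.25)·(1.25)) / 3 = 2.25/3 = 0.75
  s[X_2,X_2] = ((-1.75)·(-1.75) + (-0.75)·(-0.75) + (1.25)·(1.25) + (1.25)·(1.25)) / 3 = 6.75/3 = 2.25
  Sample standard deviations s_i = √(s[i,i]):
  s(X_1) = √(4.9167) = 2.2174
  s(X_2) = √(2.25) = 1.5

Step 3 — r_{ij} = s_{ij} / (s_i · s_j):
  r[X_1,X_1] = 1 (diagonal).
  r[X_1,X_2] = 0.75 / (2.2174 · 1.5) = 0.75 / 3.326 = 0.2255
  r[X_2,X_2] = 1 (diagonal).

R is symmetric with unit diagonal. Assembling:

R = [[1, 0.2255],
 [0.2255, 1]]


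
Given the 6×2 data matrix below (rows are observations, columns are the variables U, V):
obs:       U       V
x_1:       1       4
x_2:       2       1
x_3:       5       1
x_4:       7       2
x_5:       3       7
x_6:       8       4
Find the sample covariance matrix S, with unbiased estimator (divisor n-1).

Step 1 — column means:
  mean(U) = (1 + 2 + 5 + 7 + 3 + 8) / 6 = 26/6 = 4.3333
  mean(V) = (4 + 1 + 1 + 2 + 7 + 4) / 6 = 19/6 = 3.1667

Step 2 — sample covariance S[i,j] = (1/(n-1)) · Σ_k (x_{k,i} - mean_i) · (x_{k,j} - mean_j), with n-1 = 5.
  S[U,U] = ((-3.3333)·(-3.3333) + (-2.3333)·(-2.3333) + (0.6667)·(0.6667) + (2.6667)·(2.6667) + (-1.3333)·(-1.3333) + (3.6667)·(3.6667)) / 5 = 39.3333/5 = 7.8667
  S[U,V] = ((-3.3333)·(0.8333) + (-2.3333)·(-2.1667) + (0.6667)·(-2.1667) + (2.6667)·(-1.1667) + (-1.3333)·(3.8333) + (3.6667)·(0.8333)) / 5 = -4.3333/5 = -0.8667
  S[V,V] = ((0.8333)·(0.8333) + (-2.1667)·(-2.1667) + (-2.1667)·(-2.1667) + (-1.1667)·(-1.1667) + (3.8333)·(3.8333) + (0.8333)·(0.8333)) / 5 = 26.8333/5 = 5.3667

S is symmetric (S[j,i] = S[i,j]). Assembling:

S = [[7.8667, -0.8667],
 [-0.8667, 5.3667]]


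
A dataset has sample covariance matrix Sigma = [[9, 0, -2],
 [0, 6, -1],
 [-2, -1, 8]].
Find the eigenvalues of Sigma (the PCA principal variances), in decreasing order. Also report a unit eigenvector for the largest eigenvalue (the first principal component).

Step 1 — characteristic polynomial p(λ) = det(λI - Sigma) = λ³ - tr·λ² + c_1·λ - det, where tr = trace, c_1 = sum of the principal 2×2 minors, det = det(Sigma):
  tr = 9 + 6 + 8 = 23,
  c_1 = (9·6 - (0)²) + (9·8 - (-2)²) + (6·8 - (-1)²) = 54 + 68 + 47 = 169,
  det = 9·(6·8 - (-1)²) - (0)·((0)·8 - (-1)·(-2)) + (-2)·((0)·(-1) - 6·(-2)) = 9·(47) - (0)·(-2) + (-2)·(12) = 399.
  So p(λ) = λ³ - 23λ² + 169λ - 399.
Step 2 — look for an integer root (rational root theorem: any rational root is an integer divisor of 399). Testing λ = 7:
  p(7) = 343 - 1127 + 1183 - 399 = 0  ✓
  Dividing out (λ - 7): p(λ) = (λ - 7)(λ² - 16λ + 57).
Step 3 — remaining eigenvalues from the quadratic λ² - 16λ + 57 = 0:
  Δ = 16² - 4·57 = 256 - 228 = 28,  λ = (16 ± √28)/2 = (16 ± 5.2915)/2 ≈ 10.6458 or 5.3542.
  Sorted: λ_1 = 10.6458,  λ_2 = 7,  λ_3 = 5.3542  (check: sum = 23 = tr ✓).

Step 4 — unit eigenvector for λ_1 ≈ 10.6458: v spans the null space of (Sigma - λ_1 I), whose rows are
  r_1 = (-1.6458, 0, -2),  r_2 = (0, -4.6458, -1),  r_3 = (-2, -1, -2.6458).
  v is orthogonal to every row, so take v ∝ r_1 × r_2 = ((0)·(-1) - (-2)·(-4.6458), (-2)·(0) - (-1.6458)·(-1), (-1.6458)·(-4.6458) - (0)·(0)) ≈ (-9.2915, -1.6458, 7.6458).
  Rescale (multiply by -1 so the first nonzero entry is positive): u = (9.2915, 1.6458, -7.6458).
  ||u|| = √((9.2915)² + (1.6458)² + (-7.6458)²) = √(147.498) ≈ 12.1449,  v_1 = u/||u|| ≈ (0.7651, 0.1355, -0.6295) (||v_1|| = 1).

λ_1 = 10.6458,  λ_2 = 7,  λ_3 = 5.3542;  v_1 ≈ (0.7651, 0.1355, -0.6295)


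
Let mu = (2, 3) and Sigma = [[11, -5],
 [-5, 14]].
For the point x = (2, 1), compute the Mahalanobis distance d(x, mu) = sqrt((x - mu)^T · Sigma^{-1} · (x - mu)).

Step 1 — centre the observation: (x - mu) = (0, -2).

Step 2 — invert Sigma. det(Sigma) = 11·14 - (-5)² = 129.
  Sigma^{-1} = (1/det) · [[d, -b], [-b, a]] = [[0.1085, 0.0388],
 [0.0388, 0.0853]].

Step 3 — form the quadratic (x - mu)^T · Sigma^{-1} · (x - mu):
  Sigma^{-1} · (x - mu) = (-0.0775, -0.1705).
  (x - mu)^T · [Sigma^{-1} · (x - mu)] = (0)·(-0.0775) + (-2)·(-0.1705) = 0.3411.

Step 4 — take square root: d = √(0.3411) ≈ 0.584.

d(x, mu) = √(0.3411) ≈ 0.584


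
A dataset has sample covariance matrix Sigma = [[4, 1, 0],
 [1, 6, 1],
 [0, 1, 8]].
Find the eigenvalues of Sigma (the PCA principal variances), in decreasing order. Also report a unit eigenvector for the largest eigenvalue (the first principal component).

Step 1 — characteristic polynomial p(λ) = det(λI - Sigma) = λ³ - tr·λ² + c_1·λ - det, where tr = trace, c_1 = sum of the principal 2×2 minors, det = det(Sigma):
  tr = 4 + 6 + 8 = 18,
  c_1 = (4·6 - (1)²) + (4·8 - (0)²) + (6·8 - (1)²) = 23 + 32 + 47 = 102,
  det = 4·(6·8 - (1)²) - (1)·((1)·8 - (1)·(0)) + (0)·((1)·(1) - 6·(0)) = 4·(47) - (1)·(8) + (0)·(1) = 180.
  So p(λ) = λ³ - 18λ² + 102λ - 180.
Step 2 — look for an integer root (rational root theorem: any rational root is an integer divisor of 180). Testing λ = 6:
  p(6) = 216 - 648 + 612 - 180 = 0  ✓
  Dividing out (λ - 6): p(λ) = (λ - 6)(λ² - 12λ + 30).
Step 3 — remaining eigenvalues from the quadratic λ² - 12λ + 30 = 0:
  Δ = 12² - 4·30 = 144 - 120 = 24,  λ = (12 ± √24)/2 = (12 ± 4.899)/2 ≈ 8.4495 or 3.5505.
  Sorted: λ_1 = 8.4495,  λ_2 = 6,  λ_3 = 3.5505  (check: sum = 18 = tr ✓).

Step 4 — unit eigenvector for λ_1 ≈ 8.4495: v spans the null space of (Sigma - λ_1 I), whose rows are
  r_1 = (-4.4495, 1, 0),  r_2 = (1, -2.4495, 1),  r_3 = (0, 1, -0.4495).
  v is orthogonal to every row, so take v ∝ r_1 × r_2 = ((1)·(1) - (0)·(-2.4495), (0)·(1) - (-4.4495)·(1), (-4.4495)·(-2.4495) - (1)·(1)) ≈ (1, 4.4495, 9.899).
  Let u = (1, 4.4495, 9.899).
  ||u|| = √((1)² + (4.4495)² + (9.899)²) = √(118.7878) ≈ 10.899,  v_1 = u/||u|| ≈ (0.0918, 0.4082, 0.9082) (||v_1|| = 1).

λ_1 = 8.4495,  λ_2 = 6,  λ_3 = 3.5505;  v_1 ≈ (0.0918, 0.4082, 0.9082)


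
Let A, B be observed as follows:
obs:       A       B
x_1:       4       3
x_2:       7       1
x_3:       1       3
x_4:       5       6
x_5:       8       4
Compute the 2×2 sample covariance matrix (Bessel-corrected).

Step 1 — column means:
  mean(A) = (4 + 7 + 1 + 5 + 8) / 5 = 25/5 = 5
  mean(B) = (3 + 1 + 3 + 6 + 4) / 5 = 17/5 = 3.4

Step 2 — sample covariance S[i,j] = (1/(n-1)) · Σ_k (x_{k,i} - mean_i) · (x_{k,j} - mean_j), with n-1 = 4.
  S[A,A] = ((-1)·(-1) + (2)·(2) + (-4)·(-4) + (0)·(0) + (3)·(3)) / 4 = 30/4 = 7.5
  S[A,B] = ((-1)·(-0.4) + (2)·(-2.4) + (-4)·(-0.4) + (0)·(2.6) + (3)·(0.6)) / 4 = -1/4 = -0.25
  S[B,B] = ((-0.4)·(-0.4) + (-2.4)·(-2.4) + (-0.4)·(-0.4) + (2.6)·(2.6) + (0.6)·(0.6)) / 4 = 13.2/4 = 3.3

S is symmetric (S[j,i] = S[i,j]). Assembling:

S = [[7.5, -0.25],
 [-0.25, 3.3]]


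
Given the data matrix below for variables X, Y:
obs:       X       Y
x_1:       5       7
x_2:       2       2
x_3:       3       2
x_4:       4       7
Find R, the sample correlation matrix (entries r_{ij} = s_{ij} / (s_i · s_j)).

Step 1 — column means:
  mean(X) = (5 + 2 + 3 + 4) / 4 = 14/4 = 3.5
  mean(Y) = (7 + 2 + 2 + 7) / 4 = 18/4 = 4.5

Step 2 — sample variances and covariances s[i,j] = (1/(n-1)) · Σ_k (x_{k,i} - mean_i) · (x_{k,j} - mean_j), with n-1 = 3:
  s[X,X] = ((1.5)·(1.5) + (-1.5)·(-1.5) + (-0.5)·(-0.5) + (0.5)·(0.5)) / 3 = 5/3 = 1.6667
  s[X,Y] = ((1.5)·(2.5) + (-1.5)·(-2.5) + (-0.5)·(-2.5) + (0.5)·(2.5)) / 3 = 10/3 = 3.3333
  s[Y,Y] = ((2.5)·(2.5) + (-2.5)·(-2.5) + (-2.5)·(-2.5) + (2.5)·(2.5)) / 3 = 25/3 = 8.3333
  Sample standard deviations s_i = √(s[i,i]):
  s(X) = √(1.6667) = 1.291
  s(Y) = √(8.3333) = 2.8868

Step 3 — r_{ij} = s_{ij} / (s_i · s_j):
  r[X,X] = 1 (diagonal).
  r[X,Y] = 3.3333 / (1.291 · 2.8868) = 3.3333 / 3.7268 = 0.8944
  r[Y,Y] = 1 (diagonal).

R is symmetric with unit diagonal. Assembling:

R = [[1, 0.8944],
 [0.8944, 1]]


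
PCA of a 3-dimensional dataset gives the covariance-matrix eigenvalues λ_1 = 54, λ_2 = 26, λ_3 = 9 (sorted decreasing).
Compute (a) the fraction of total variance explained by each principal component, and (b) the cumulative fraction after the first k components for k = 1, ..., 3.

Step 1 — total variance = trace(Sigma) = Σ λ_i = 54 + 26 + 9 = 89.

Step 2 — fraction explained by component i = λ_i / Σ λ:
  PC1: 54/89 = 0.6067
  PC2: 26/89 = 0.2921
  PC3: 9/89 = 0.1011

Step 3 — cumulative fraction after k components = (λ_1 + ... + λ_k) / Σ λ:
  k = 1: 54/89 = 0.6067
  k = 2: (54 + 26)/89 = 80/89 = 0.8989
  k = 3: (54 + 26 + 9)/89 = 89/89 = 1

Summary (fraction, with percent):

explained: PC1 0.6067 (60.67%), PC2 0.2921 (29.21%), PC3 0.1011 (10.11%);  cumulative: 0.6067, 0.8989, 1
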